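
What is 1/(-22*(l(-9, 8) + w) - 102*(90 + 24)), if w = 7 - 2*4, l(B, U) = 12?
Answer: -1/11870 ≈ -8.4246e-5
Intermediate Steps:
w = -1 (w = 7 - 8 = -1)
1/(-22*(l(-9, 8) + w) - 102*(90 + 24)) = 1/(-22*(12 - 1) - 102*(90 + 24)) = 1/(-22*11 - 102*114) = 1/(-242 - 11628) = 1/(-11870) = -1/11870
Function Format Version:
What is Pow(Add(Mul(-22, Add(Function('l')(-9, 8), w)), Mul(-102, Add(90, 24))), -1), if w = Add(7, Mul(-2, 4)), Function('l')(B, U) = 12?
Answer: Rational(-1, 11870) ≈ -8.4246e-5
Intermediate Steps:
w = -1 (w = Add(7, -8) = -1)
Pow(Add(Mul(-22, Add(Function('l')(-9, 8), w)), Mul(-102, Add(90, 24))), -1) = Pow(Add(Mul(-22, Add(12, -1)), Mul(-102, Add(90, 24))), -1) = Pow(Add(Mul(-22, 11), Mul(-102, 114)), -1) = Pow(Add(-242, -11628), -1) = Pow(-11870, -1) = Rational(-1, 11870)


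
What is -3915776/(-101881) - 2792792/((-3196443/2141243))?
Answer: 609265615729162504/325656809283 ≈ 1.8709e+6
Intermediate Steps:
-3915776/(-101881) - 2792792/((-3196443/2141243)) = -3915776*(-1/101881) - 2792792/((-3196443*1/2141243)) = 3915776/101881 - 2792792/(-3196443/2141243) = 3915776/101881 - 2792792*(-2141243/3196443) = 3915776/101881 + 5980046320456/3196443 = 609265615729162504/325656809283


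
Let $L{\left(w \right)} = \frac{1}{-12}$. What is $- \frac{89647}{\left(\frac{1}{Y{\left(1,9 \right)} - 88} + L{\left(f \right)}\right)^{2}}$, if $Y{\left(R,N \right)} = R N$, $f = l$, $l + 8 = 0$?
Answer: $- \frac{80566117488}{8281} \approx -9.729 \cdot 10^{6}$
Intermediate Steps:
$l = -8$ ($l = -8 + 0 = -8$)
$f = -8$
$Y{\left(R,N \right)} = N R$
$L{\left(w \right)} = - \frac{1}{12}$
$- \frac{89647}{\left(\frac{1}{Y{\left(1,9 \right)} - 88} + L{\left(f \right)}\right)^{2}} = - \frac{89647}{\left(\frac{1}{9 \cdot 1 - 88} - \frac{1}{12}\right)^{2}} = - \frac{89647}{\left(\frac{1}{9 - 88} - \frac{1}{12}\right)^{2}} = - \frac{89647}{\left(\frac{1}{-79} - \frac{1}{12}\right)^{2}} = - \frac{89647}{\left(- \frac{1}{79} - \frac{1}{12}\right)^{2}} = - \frac{89647}{\left(- \frac{91}{948}\right)^{2}} = - \frac{89647}{\frac{8281}{898704}} = \left(-89647\right) \frac{898704}{8281} = - \frac{80566117488}{8281}$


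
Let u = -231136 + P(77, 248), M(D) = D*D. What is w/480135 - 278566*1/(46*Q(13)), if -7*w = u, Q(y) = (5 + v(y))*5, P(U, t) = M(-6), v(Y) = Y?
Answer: -31176275029/463810410 ≈ -67.218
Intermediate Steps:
M(D) = D²
P(U, t) = 36 (P(U, t) = (-6)² = 36)
Q(y) = 25 + 5*y (Q(y) = (5 + y)*5 = 25 + 5*y)
u = -231100 (u = -231136 + 36 = -231100)
w = 231100/7 (w = -⅐*(-231100) = 231100/7 ≈ 33014.)
w/480135 - 278566*1/(46*Q(13)) = (231100/7)/480135 - 278566*1/(46*(25 + 5*13)) = (231100/7)*(1/480135) - 278566*1/(46*(25 + 65)) = 46220/672189 - 278566/(46*90) = 46220/672189 - 278566/4140 = 46220/672189 - 278566*1/4140 = 46220/672189 - 139283/2070 = -31176275029/463810410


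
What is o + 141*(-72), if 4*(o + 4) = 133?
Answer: -40491/4 ≈ -10123.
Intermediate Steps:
o = 117/4 (o = -4 + (¼)*133 = -4 + 133/4 = 117/4 ≈ 29.250)
o + 141*(-72) = 117/4 + 141*(-72) = 117/4 - 10152 = -40491/4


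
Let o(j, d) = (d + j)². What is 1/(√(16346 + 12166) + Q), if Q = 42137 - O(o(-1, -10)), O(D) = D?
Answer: 1313/55166117 - 9*√22/441328936 ≈ 2.3705e-5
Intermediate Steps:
Q = 42016 (Q = 42137 - (-10 - 1)² = 42137 - 1*(-11)² = 42137 - 1*121 = 42137 - 121 = 42016)
1/(√(16346 + 12166) + Q) = 1/(√(16346 + 12166) + 42016) = 1/(√28512 + 42016) = 1/(36*√22 + 42016) = 1/(42016 + 36*√22)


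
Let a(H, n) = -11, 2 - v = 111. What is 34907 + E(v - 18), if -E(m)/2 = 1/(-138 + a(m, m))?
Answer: 5201145/149 ≈ 34907.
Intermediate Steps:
v = -109 (v = 2 - 1*111 = 2 - 111 = -109)
E(m) = 2/149 (E(m) = -2/(-138 - 11) = -2/(-149) = -2*(-1/149) = 2/149)
34907 + E(v - 18) = 34907 + 2/149 = 5201145/149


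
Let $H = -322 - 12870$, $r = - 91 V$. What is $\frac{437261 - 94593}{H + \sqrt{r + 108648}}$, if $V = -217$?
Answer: $- \frac{4520476256}{173900469} - \frac{342668 \sqrt{128395}}{173900469} \approx -26.701$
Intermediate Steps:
$r = 19747$ ($r = \left(-91\right) \left(-217\right) = 19747$)
$H = -13192$ ($H = -322 - 12870 = -13192$)
$\frac{437261 - 94593}{H + \sqrt{r + 108648}} = \frac{437261 - 94593}{-13192 + \sqrt{19747 + 108648}} = \frac{342668}{-13192 + \sqrt{128395}}$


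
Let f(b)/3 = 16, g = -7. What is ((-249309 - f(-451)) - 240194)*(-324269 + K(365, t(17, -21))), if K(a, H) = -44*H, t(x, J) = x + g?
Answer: 158961615659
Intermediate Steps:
f(b) = 48 (f(b) = 3*16 = 48)
t(x, J) = -7 + x (t(x, J) = x - 7 = -7 + x)
((-249309 - f(-451)) - 240194)*(-324269 + K(365, t(17, -21))) = ((-249309 - 1*48) - 240194)*(-324269 - 44*(-7 + 17)) = ((-249309 - 48) - 240194)*(-324269 - 44*10) = (-249357 - 240194)*(-324269 - 440) = -489551*(-324709) = 158961615659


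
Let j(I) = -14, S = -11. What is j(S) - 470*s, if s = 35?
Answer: -16464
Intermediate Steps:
j(S) - 470*s = -14 - 470*35 = -14 - 16450 = -16464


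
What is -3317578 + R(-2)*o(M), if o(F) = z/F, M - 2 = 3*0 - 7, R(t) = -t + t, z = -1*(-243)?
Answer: -3317578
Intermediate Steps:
z = 243
R(t) = 0
M = -5 (M = 2 + (3*0 - 7) = 2 + (0 - 7) = 2 - 7 = -5)
o(F) = 243/F
-3317578 + R(-2)*o(M) = -3317578 + 0*(243/(-5)) = -3317578 + 0*(243*(-⅕)) = -3317578 + 0*(-243/5) = -3317578 + 0 = -3317578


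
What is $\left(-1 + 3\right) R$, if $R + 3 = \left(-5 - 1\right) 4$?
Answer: $-54$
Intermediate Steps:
$R = -27$ ($R = -3 + \left(-5 - 1\right) 4 = -3 - 24 = -27$)
$\left(-1 + 3\right) R = \left(-1 + 3\right) \left(-27\right) = 2 \left(-27\right) = -54$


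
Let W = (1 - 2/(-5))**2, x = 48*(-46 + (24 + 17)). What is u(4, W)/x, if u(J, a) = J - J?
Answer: 0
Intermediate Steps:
x = -240 (x = 48*(-46 + 41) = 48*(-5) = -240)
W = 49/25 (W = (1 - 2*(-1/5))**2 = (1 + 2/5)**2 = (7/5)**2 = 49/25 ≈ 1.9600)
u(J, a) = 0
u(4, W)/x = 0/(-240) = 0*(-1/240) = 0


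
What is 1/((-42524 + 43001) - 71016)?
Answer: -1/70539 ≈ -1.4177e-5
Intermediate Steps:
1/((-42524 + 43001) - 71016) = 1/(477 - 71016) = 1/(-70539) = -1/70539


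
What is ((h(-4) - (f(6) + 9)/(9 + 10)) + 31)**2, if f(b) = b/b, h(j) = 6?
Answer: 480249/361 ≈ 1330.3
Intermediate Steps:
f(b) = 1
((h(-4) - (f(6) + 9)/(9 + 10)) + 31)**2 = ((6 - (1 + 9)/(9 + 10)) + 31)**2 = ((6 - 10/19) + 31)**2 = (104/19 + 31)**2 = (693/19)**2 = 480249/361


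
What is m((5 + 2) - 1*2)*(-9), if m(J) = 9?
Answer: -81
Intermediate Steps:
m((5 + 2) - 1*2)*(-9) = 9*(-9) = -81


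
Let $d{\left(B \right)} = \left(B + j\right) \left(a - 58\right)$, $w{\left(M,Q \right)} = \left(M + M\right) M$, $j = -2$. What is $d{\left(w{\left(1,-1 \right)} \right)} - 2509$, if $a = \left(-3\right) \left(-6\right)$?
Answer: $-2509$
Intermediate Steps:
$w{\left(M,Q \right)} = 2 M^{2}$ ($w{\left(M,Q \right)} = 2 M M = 2 M^{2}$)
$a = 18$
$d{\left(B \right)} = 80 - 40 B$ ($d{\left(B \right)} = \left(B - 2\right) \left(18 - 58\right) = \left(-2 + B\right) \left(-40\right) = 80 - 40 B$)
$d{\left(w{\left(1,-1 \right)} \right)} - 2509 = \left(80 - 40 \cdot 2 \cdot 1^{2}\right) - 2509 = \left(80 - 40 \cdot 2 \cdot 1\right) - 2509 = \left(80 - 80\right) - 2509 = 0 - 2509 = -2509$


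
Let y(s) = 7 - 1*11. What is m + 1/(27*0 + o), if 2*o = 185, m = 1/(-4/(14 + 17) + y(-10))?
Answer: -5479/23680 ≈ -0.23138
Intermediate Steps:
y(s) = -4 (y(s) = 7 - 11 = -4)
m = -31/128 (m = 1/(-4/(14 + 17) - 4) = 1/(-4/31 - 4) = 1/(-128/31) = -31/128 ≈ -0.24219)
o = 185/2 (o = (1/2)*185 = 185/2 ≈ 92.500)
m + 1/(27*0 + o) = -31/128 + 1/(27*0 + 185/2) = -31/128 + 1/(0 + 185/2) = -31/128 + 1/(185/2) = -31/128 + 2/185 = -5479/23680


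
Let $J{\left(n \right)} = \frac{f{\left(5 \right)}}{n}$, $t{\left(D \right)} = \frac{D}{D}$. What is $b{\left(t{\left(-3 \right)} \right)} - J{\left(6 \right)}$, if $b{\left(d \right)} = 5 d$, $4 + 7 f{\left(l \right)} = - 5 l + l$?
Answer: $\frac{39}{7} \approx 5.5714$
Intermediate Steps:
$f{\left(l \right)} = - \frac{4}{7} - \frac{4 l}{7}$ ($f{\left(l \right)} = - \frac{4}{7} + \frac{- 5 l + l}{7} = - \frac{4}{7} + \frac{\left(-4\right) l}{7} = - \frac{4}{7} - \frac{4 l}{7}$)
$t{\left(D \right)} = 1$
$J{\left(n \right)} = - \frac{24}{7 n}$ ($J{\left(n \right)} = \frac{- \frac{4}{7} - \frac{20}{7}}{n} = - \frac{24}{7 n}$)
$b{\left(t{\left(-3 \right)} \right)} - J{\left(6 \right)} = 5 \cdot 1 - - \frac{24}{7 \cdot 6} = 5 - \left(- \frac{24}{7}\right) \frac{1}{6} = 5 - - \frac{4}{7} = 5 + \frac{4}{7} = \frac{39}{7}$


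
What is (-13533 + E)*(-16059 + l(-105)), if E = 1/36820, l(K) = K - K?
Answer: 8001959762481/36820 ≈ 2.1733e+8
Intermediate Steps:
l(K) = 0
E = 1/36820 ≈ 2.7159e-5
(-13533 + E)*(-16059 + l(-105)) = (-13533 + 1/36820)*(-16059 + 0) = -498285059/36820*(-16059) = 8001959762481/36820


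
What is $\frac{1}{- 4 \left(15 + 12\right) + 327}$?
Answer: $\frac{1}{219} \approx 0.0045662$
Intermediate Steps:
$\frac{1}{- 4 \left(15 + 12\right) + 327} = \frac{1}{\left(-4\right) 27 + 327} = \frac{1}{-108 + 327} = \frac{1}{219}$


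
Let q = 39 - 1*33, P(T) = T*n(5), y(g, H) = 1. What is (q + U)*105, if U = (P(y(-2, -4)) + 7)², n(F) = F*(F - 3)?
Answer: 30975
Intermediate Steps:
n(F) = F*(-3 + F)
P(T) = 10*T (P(T) = T*(5*(-3 + 5)) = T*(5*2) = T*10 = 10*T)
q = 6 (q = 39 - 33 = 6)
U = 289 (U = (10*1 + 7)² = (10 + 7)² = 17² = 289)
(q + U)*105 = (6 + 289)*105 = 295*105 = 30975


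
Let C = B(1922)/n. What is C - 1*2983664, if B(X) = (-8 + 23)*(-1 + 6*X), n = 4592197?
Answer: -13701572696843/4592197 ≈ -2.9837e+6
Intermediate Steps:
B(X) = -15 + 90*X (B(X) = 15*(-1 + 6*X) = -15 + 90*X)
C = 172965/4592197 (C = (-15 + 90*1922)/4592197 = (-15 + 172980)*(1/4592197) = 172965*(1/4592197) = 172965/4592197 ≈ 0.037665)
C - 1*2983664 = 172965/4592197 - 1*2983664 = 172965/4592197 - 2983664 = -13701572696843/4592197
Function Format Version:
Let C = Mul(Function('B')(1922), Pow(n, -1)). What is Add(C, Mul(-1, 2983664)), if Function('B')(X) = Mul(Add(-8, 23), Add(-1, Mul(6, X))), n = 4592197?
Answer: Rational(-13701572696843, 4592197) ≈ -2.9837e+6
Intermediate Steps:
Function('B')(X) = Add(-15, Mul(90, X)) (Function('B')(X) = Mul(15, Add(-1, Mul(6, X))) = Add(-15, Mul(90, X)))
C = Rational(172965, 4592197) (C = Mul(Add(-15, Mul(90, 1922)), Pow(4592197, -1)) = Mul(Add(-15, 172980), Rational(1, 4592197)) = Mul(172965, Rational(1, 4592197)) = Rational(172965, 4592197) ≈ 0.037665)
Add(C, Mul(-1, 2983664)) = Add(Rational(172965, 4592197), Mul(-1, 2983664)) = Add(Rational(172965, 4592197), -2983664) = Rational(-13701572696843, 4592197)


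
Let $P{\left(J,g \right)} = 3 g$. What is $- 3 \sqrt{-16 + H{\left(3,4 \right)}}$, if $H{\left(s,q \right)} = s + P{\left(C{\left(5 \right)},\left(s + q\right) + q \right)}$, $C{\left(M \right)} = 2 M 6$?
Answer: $- 6 \sqrt{5} \approx -13.416$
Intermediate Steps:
$C{\left(M \right)} = 12 M$
$H{\left(s,q \right)} = 4 s + 6 q$ ($H{\left(s,q \right)} = s + 3 \left(\left(s + q\right) + q\right) = s + 3 \left(\left(q + s\right) + q\right) = s + 3 \left(s + 2 q\right) = s + \left(3 s + 6 q\right) = 4 s + 6 q$)
$- 3 \sqrt{-16 + H{\left(3,4 \right)}} = - 3 \sqrt{-16 + \left(4 \cdot 3 + 6 \cdot 4\right)} = - 3 \sqrt{-16 + \left(12 + 24\right)} = - 3 \sqrt{-16 + 36} = - 3 \sqrt{20} = - 3 \cdot 2 \sqrt{5} = - 6 \sqrt{5}$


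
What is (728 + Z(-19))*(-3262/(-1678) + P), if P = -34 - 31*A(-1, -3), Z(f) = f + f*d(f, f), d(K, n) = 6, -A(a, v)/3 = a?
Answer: -62428590/839 ≈ -74408.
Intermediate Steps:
A(a, v) = -3*a
Z(f) = 7*f (Z(f) = f + f*6 = f + 6*f = 7*f)
P = -127 (P = -34 - (-93)*(-1) = -34 - 31*3 = -34 - 93 = -127)
(728 + Z(-19))*(-3262/(-1678) + P) = (728 + 7*(-19))*(-3262/(-1678) - 127) = (728 - 133)*(-3262*(-1/1678) - 127) = 595*(1631/839 - 127) = 595*(-104922/839) = -62428590/839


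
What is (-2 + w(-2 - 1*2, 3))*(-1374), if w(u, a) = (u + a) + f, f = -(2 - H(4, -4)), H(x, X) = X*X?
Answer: -15114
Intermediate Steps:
H(x, X) = X**2
f = 14 (f = -(2 - 1*(-4)**2) = -(2 - 1*16) = -(2 - 16) = -1*(-14) = 14)
w(u, a) = 14 + a + u (w(u, a) = (u + a) + 14 = (a + u) + 14 = 14 + a + u)
(-2 + w(-2 - 1*2, 3))*(-1374) = (-2 + (14 + 3 + (-2 - 1*2)))*(-1374) = (-2 + (14 + 3 + (-2 - 2)))*(-1374) = (-2 + (14 + 3 - 4))*(-1374) = (-2 + 13)*(-1374) = 11*(-1374) = -15114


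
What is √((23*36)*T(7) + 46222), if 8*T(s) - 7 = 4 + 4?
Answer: √191098/2 ≈ 218.57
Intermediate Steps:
T(s) = 15/8 (T(s) = 7/8 + (4 + 4)/8 = 7/8 + (⅛)*8 = 7/8 + 1 = 15/8)
√((23*36)*T(7) + 46222) = √((23*36)*(15/8) + 46222) = √(828*(15/8) + 46222) = √(3105/2 + 46222) = √(95549/2) = √191098/2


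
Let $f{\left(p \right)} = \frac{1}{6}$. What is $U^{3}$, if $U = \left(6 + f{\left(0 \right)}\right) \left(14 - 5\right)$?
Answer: $\frac{1367631}{8} \approx 1.7095 \cdot 10^{5}$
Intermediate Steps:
$f{\left(p \right)} = \frac{1}{6}$
$U = \frac{111}{2}$ ($U = \left(6 + \frac{1}{6}\right) \left(14 - 5\right) = \frac{37}{6} \cdot 9 = \frac{111}{2} \approx 55.5$)
$U^{3} = \left(\frac{111}{2}\right)^{3} = \frac{1367631}{8}$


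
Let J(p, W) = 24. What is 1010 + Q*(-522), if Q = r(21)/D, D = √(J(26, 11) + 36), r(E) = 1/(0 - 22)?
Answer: 1010 + 87*√15/110 ≈ 1013.1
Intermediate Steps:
r(E) = -1/22 (r(E) = 1/(-22) = -1/22)
D = 2*√15 (D = √(24 + 36) = √60 = 2*√15 ≈ 7.7460)
Q = -√15/660 (Q = -√15/30/22 = -√15/660 ≈ -0.0058682)
1010 + Q*(-522) = 1010 - √15/660*(-522) = 1010 + 87*√15/110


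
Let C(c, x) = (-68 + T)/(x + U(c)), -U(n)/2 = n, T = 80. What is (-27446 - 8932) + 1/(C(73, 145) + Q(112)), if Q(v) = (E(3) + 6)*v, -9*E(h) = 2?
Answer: -207936639/5716 ≈ -36378.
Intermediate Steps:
E(h) = -2/9 (E(h) = -1/9*2 = -2/9)
U(n) = -2*n
C(c, x) = 12/(x - 2*c) (C(c, x) = (-68 + 80)/(x - 2*c) = 12/(x - 2*c))
Q(v) = 52*v/9 (Q(v) = (-2/9 + 6)*v = 52*v/9)
(-27446 - 8932) + 1/(C(73, 145) + Q(112)) = (-27446 - 8932) + 1/(12/(145 - 2*73) + (52/9)*112) = -36378 + 1/(12/(145 - 146) + 5824/9) = -36378 + 1/(12/(-1) + 5824/9) = -36378 + 1/(12*(-1) + 5824/9) = -36378 + 1/(-12 + 5824/9) = -36378 + 1/(5716/9) = -36378 + 9/5716 = -207936639/5716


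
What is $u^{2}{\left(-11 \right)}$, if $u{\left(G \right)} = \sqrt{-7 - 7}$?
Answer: $-14$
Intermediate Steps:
$u{\left(G \right)} = i \sqrt{14}$ ($u{\left(G \right)} = \sqrt{-14} = i \sqrt{14}$)
$u^{2}{\left(-11 \right)} = \left(i \sqrt{14}\right)^{2} = -14$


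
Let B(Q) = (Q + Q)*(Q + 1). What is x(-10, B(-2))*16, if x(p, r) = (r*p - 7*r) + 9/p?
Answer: -5512/5 ≈ -1102.4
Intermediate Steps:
B(Q) = 2*Q*(1 + Q) (B(Q) = (2*Q)*(1 + Q) = 2*Q*(1 + Q))
x(p, r) = -7*r + 9/p + p*r (x(p, r) = (p*r - 7*r) + 9/p = (-7*r + p*r) + 9/p = -7*r + 9/p + p*r)
x(-10, B(-2))*16 = ((9 - 10*2*(-2)*(1 - 2)*(-7 - 10))/(-10))*16 = -(9 - 10*2*(-2)*(-1)*(-17))/10*16 = -(9 - 10*4*(-17))/10*16 = -(9 + 680)/10*16 = -⅒*689*16 = -689/10*16 = -5512/5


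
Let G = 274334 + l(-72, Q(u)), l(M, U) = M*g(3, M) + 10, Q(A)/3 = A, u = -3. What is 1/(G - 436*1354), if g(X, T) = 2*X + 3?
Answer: -1/316648 ≈ -3.1581e-6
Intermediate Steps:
g(X, T) = 3 + 2*X
Q(A) = 3*A
l(M, U) = 10 + 9*M (l(M, U) = M*(3 + 2*3) + 10 = M*(3 + 6) + 10 = M*9 + 10 = 9*M + 10 = 10 + 9*M)
G = 273696 (G = 274334 + (10 + 9*(-72)) = 274334 + (10 - 648) = 274334 - 638 = 273696)
1/(G - 436*1354) = 1/(273696 - 436*1354) = 1/(273696 - 590344) = 1/(-316648) = -1/316648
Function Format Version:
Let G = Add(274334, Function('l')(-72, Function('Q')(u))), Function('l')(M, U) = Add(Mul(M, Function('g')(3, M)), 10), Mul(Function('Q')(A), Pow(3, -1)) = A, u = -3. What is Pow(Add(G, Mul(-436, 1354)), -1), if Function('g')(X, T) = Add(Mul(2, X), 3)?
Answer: Rational(-1, 316648) ≈ -3.1581e-6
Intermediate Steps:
Function('g')(X, T) = Add(3, Mul(2, X))
Function('Q')(A) = Mul(3, A)
Function('l')(M, U) = Add(10, Mul(9, M)) (Function('l')(M, U) = Add(Mul(M, Add(3, Mul(2, 3))), 10) = Add(Mul(M, Add(3, 6)), 10) = Add(Mul(M, 9), 10) = Add(Mul(9, M), 10) = Add(10, Mul(9, M)))
G = 273696 (G = Add(274334, Add(10, Mul(9, -72))) = Add(274334, Add(10, -648)) = Add(274334, -638) = 273696)
Pow(Add(G, Mul(-436, 1354)), -1) = Pow(Add(273696, Mul(-436, 1354)), -1) = Pow(Add(273696, -590344), -1) = Pow(-316648, -1) = Rational(-1, 316648)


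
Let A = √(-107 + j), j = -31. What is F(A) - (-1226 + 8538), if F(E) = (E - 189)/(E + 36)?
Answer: 3*(-2437*√138 + 87807*I)/(√138 - 36*I) ≈ -7316.6 + 1.8432*I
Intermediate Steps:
A = I*√138 (A = √(-107 - 31) = √(-138) = I*√138 ≈ 11.747*I)
F(E) = (-189 + E)/(36 + E)
F(A) - (-1226 + 8538) = (-189 + I*√138)/(36 + I*√138) - (-1226 + 8538) = (-189 + I*√138)/(36 + I*√138) - 1*7312 = (-189 + I*√138)/(36 + I*√138) - 7312 = -7312 + (-189 + I*√138)/(36 + I*√138)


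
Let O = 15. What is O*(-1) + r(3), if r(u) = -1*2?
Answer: -17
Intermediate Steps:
r(u) = -2
O*(-1) + r(3) = 15*(-1) - 2 = -15 - 2 = -17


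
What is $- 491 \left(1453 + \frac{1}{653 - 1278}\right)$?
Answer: $- \frac{445888884}{625} \approx -7.1342 \cdot 10^{5}$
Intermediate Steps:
$- 491 \left(1453 + \frac{1}{653 - 1278}\right) = - 491 \left(1453 + \frac{1}{-625}\right) = - 491 \left(1453 - \frac{1}{625}\right) = \left(-491\right) \frac{908124}{625} = - \frac{445888884}{625}$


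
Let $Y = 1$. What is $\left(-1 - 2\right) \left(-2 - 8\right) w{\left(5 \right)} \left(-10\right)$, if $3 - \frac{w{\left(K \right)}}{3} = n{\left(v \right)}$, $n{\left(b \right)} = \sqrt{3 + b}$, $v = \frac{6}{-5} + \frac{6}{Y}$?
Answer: $-2700 + 180 \sqrt{195} \approx -186.44$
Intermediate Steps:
$v = \frac{24}{5}$ ($v = \frac{6}{-5} + \frac{6}{1} = 6 \left(- \frac{1}{5}\right) + 6 \cdot 1 = - \frac{6}{5} + 6 = \frac{24}{5} \approx 4.8$)
$w{\left(K \right)} = 9 - \frac{3 \sqrt{195}}{5}$ ($w{\left(K \right)} = 9 - 3 \sqrt{3 + \frac{24}{5}} = 9 - 3 \sqrt{\frac{39}{5}} = 9 - 3 \frac{\sqrt{195}}{5} = 9 - \frac{3 \sqrt{195}}{5}$)
$\left(-1 - 2\right) \left(-2 - 8\right) w{\left(5 \right)} \left(-10\right) = \left(-1 - 2\right) \left(-2 - 8\right) \left(9 - \frac{3 \sqrt{195}}{5}\right) \left(-10\right) = \left(-3\right) \left(-10\right) \left(9 - \frac{3 \sqrt{195}}{5}\right) \left(-10\right) = 30 \left(9 - \frac{3 \sqrt{195}}{5}\right) \left(-10\right) = \left(270 - 18 \sqrt{195}\right) \left(-10\right) = -2700 + 180 \sqrt{195}$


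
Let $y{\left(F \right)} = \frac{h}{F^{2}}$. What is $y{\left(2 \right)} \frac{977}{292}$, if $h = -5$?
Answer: $- \frac{4885}{1168} \approx -4.1824$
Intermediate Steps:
$y{\left(F \right)} = - \frac{5}{F^{2}}$
$y{\left(2 \right)} \frac{977}{292} = - \frac{5}{4} \cdot \frac{977}{292} = \left(-5\right) \frac{1}{4} \cdot 977 \cdot \frac{1}{292} = \left(- \frac{5}{4}\right) \frac{977}{292} = - \frac{4885}{1168}$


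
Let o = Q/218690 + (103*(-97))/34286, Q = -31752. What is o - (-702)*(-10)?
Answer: -26319635533831/3749002670 ≈ -7020.4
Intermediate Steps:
o = -1636790431/3749002670 (o = -31752/218690 + (103*(-97))/34286 = -31752*1/218690 - 9991*1/34286 = -15876/109345 - 9991/34286 = -1636790431/3749002670 ≈ -0.43659)
o - (-702)*(-10) = -1636790431/3749002670 - (-702)*(-10) = -1636790431/3749002670 - 1*7020 = -1636790431/3749002670 - 7020 = -26319635533831/3749002670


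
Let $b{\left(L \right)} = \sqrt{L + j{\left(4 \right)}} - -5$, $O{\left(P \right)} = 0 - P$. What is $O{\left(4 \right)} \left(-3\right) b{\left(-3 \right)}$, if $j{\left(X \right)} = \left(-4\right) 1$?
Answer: $60 + 12 i \sqrt{7} \approx 60.0 + 31.749 i$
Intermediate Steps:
$j{\left(X \right)} = -4$
$O{\left(P \right)} = - P$
$b{\left(L \right)} = 5 + \sqrt{-4 + L}$ ($b{\left(L \right)} = \sqrt{L - 4} - -5 = \sqrt{-4 + L} + 5 = 5 + \sqrt{-4 + L}$)
$O{\left(4 \right)} \left(-3\right) b{\left(-3 \right)} = \left(-1\right) 4 \left(-3\right) \left(5 + \sqrt{-4 - 3}\right) = \left(-4\right) \left(-3\right) \left(5 + \sqrt{-7}\right) = 12 \left(5 + i \sqrt{7}\right) = 60 + 12 i \sqrt{7}$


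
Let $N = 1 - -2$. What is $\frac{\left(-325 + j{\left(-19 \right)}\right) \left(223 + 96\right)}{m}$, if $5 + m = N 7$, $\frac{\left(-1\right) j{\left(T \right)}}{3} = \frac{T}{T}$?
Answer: $- \frac{13079}{2} \approx -6539.5$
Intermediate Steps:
$j{\left(T \right)} = -3$ ($j{\left(T \right)} = - 3 \frac{T}{T} = \left(-3\right) 1 = -3$)
$N = 3$ ($N = 1 + 2 = 3$)
$m = 16$ ($m = -5 + 3 \cdot 7 = -5 + 21 = 16$)
$\frac{\left(-325 + j{\left(-19 \right)}\right) \left(223 + 96\right)}{m} = \frac{\left(-325 - 3\right) \left(223 + 96\right)}{16} = \left(-328\right) 319 \cdot \frac{1}{16} = \left(-104632\right) \frac{1}{16} = - \frac{13079}{2}$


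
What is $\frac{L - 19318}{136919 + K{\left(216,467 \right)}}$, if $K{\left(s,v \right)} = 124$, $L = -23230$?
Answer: $- \frac{42548}{137043} \approx -0.31047$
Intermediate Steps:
$\frac{L - 19318}{136919 + K{\left(216,467 \right)}} = \frac{-23230 - 19318}{136919 + 124} = - \frac{42548}{137043}$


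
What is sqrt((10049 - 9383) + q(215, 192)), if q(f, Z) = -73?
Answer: sqrt(593) ≈ 24.352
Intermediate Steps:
sqrt((10049 - 9383) + q(215, 192)) = sqrt((10049 - 9383) - 73) = sqrt(666 - 73) = sqrt(593)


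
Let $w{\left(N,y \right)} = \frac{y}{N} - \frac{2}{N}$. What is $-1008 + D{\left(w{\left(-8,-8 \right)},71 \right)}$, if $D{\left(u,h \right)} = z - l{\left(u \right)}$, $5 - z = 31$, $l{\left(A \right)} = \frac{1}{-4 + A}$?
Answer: $- \frac{11370}{11} \approx -1033.6$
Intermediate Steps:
$z = -26$ ($z = 5 - 31 = -26$)
$w{\left(N,y \right)} = - \frac{2}{N} + \frac{y}{N}$
$D{\left(u,h \right)} = -26 - \frac{1}{-4 + u}$
$-1008 + D{\left(w{\left(-8,-8 \right)},71 \right)} = -1008 + \frac{103 - 26 \frac{-2 - 8}{-8}}{-4 + \frac{-2 - 8}{-8}} = -1008 + \frac{103 - 26 \left(\left(- \frac{1}{8}\right) \left(-10\right)\right)}{-4 - - \frac{5}{4}} = -1008 + \frac{103 - \frac{65}{2}}{-4 + \frac{5}{4}} = -1008 + \frac{103 - \frac{65}{2}}{- \frac{11}{4}} = -1008 - \frac{282}{11} = - \frac{11370}{11}$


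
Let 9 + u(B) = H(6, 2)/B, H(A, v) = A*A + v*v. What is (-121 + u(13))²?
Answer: 2722500/169 ≈ 16109.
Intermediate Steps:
H(A, v) = A² + v²
u(B) = -9 + 40/B (u(B) = -9 + (6² + 2²)/B = -9 + (36 + 4)/B = -9 + 40/B)
(-121 + u(13))² = (-121 + (-9 + 40/13))² = (-121 - 77/13)² = (-1650/13)² = 2722500/169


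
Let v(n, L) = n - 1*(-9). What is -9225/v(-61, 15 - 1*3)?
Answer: 9225/52 ≈ 177.40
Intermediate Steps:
v(n, L) = 9 + n (v(n, L) = n + 9 = 9 + n)
-9225/v(-61, 15 - 1*3) = -9225/(9 - 61) = -9225/(-52) = -9225*(-1/52) = 9225/52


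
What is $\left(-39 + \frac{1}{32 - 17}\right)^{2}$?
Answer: $\frac{341056}{225} \approx 1515.8$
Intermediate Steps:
$\left(-39 + \frac{1}{32 - 17}\right)^{2} = \left(-39 + \frac{1}{15}\right)^{2} = \left(- \frac{584}{15}\right)^{2} = \frac{341056}{225}$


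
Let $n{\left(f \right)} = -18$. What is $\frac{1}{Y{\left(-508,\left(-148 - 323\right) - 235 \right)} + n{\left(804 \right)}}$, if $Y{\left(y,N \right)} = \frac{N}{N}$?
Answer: $- \frac{1}{17} \approx -0.058824$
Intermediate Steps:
$Y{\left(y,N \right)} = 1$
$\frac{1}{Y{\left(-508,\left(-148 - 323\right) - 235 \right)} + n{\left(804 \right)}} = \frac{1}{1 - 18} = \frac{1}{-17} = - \frac{1}{17}$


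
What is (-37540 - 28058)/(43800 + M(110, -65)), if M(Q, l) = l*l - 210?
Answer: -65598/47815 ≈ -1.3719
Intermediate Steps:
M(Q, l) = -210 + l**2 (M(Q, l) = l**2 - 210 = -210 + l**2)
(-37540 - 28058)/(43800 + M(110, -65)) = (-37540 - 28058)/(43800 + (-210 + (-65)**2)) = -65598/(43800 + (-210 + 4225)) = -65598/(43800 + 4015) = -65598/47815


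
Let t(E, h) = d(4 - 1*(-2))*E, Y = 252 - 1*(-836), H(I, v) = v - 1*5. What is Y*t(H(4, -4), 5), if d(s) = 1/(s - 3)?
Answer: -3264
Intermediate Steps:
H(I, v) = -5 + v (H(I, v) = v - 5 = -5 + v)
d(s) = 1/(-3 + s)
Y = 1088 (Y = 252 + 836 = 1088)
t(E, h) = E/3 (t(E, h) = E/(-3 + (4 - 1*(-2))) = E/(-3 + (4 + 2)) = E/(-3 + 6) = E/3)
Y*t(H(4, -4), 5) = 1088*((-5 - 4)/3) = 1088*((⅓)*(-9)) = 1088*(-3) = -3264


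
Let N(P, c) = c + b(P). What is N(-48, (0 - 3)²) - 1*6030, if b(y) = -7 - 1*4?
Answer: -6032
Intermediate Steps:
b(y) = -11 (b(y) = -7 - 4 = -11)
N(P, c) = -11 + c (N(P, c) = c - 11 = -11 + c)
N(-48, (0 - 3)²) - 1*6030 = (-11 + (0 - 3)²) - 1*6030 = (-11 + (-3)²) - 6030 = (-11 + 9) - 6030 = -2 - 6030 = -6032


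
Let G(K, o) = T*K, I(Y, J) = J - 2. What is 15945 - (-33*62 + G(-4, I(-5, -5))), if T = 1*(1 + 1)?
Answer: 17999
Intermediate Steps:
I(Y, J) = -2 + J
T = 2 (T = 1*2 = 2)
G(K, o) = 2*K
15945 - (-33*62 + G(-4, I(-5, -5))) = 15945 - (-33*62 + 2*(-4)) = 15945 - (-2046 - 8) = 15945 - 1*(-2054) = 15945 + 2054 = 17999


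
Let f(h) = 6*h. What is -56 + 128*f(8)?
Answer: 6088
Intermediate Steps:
-56 + 128*f(8) = -56 + 128*(6*8) = -56 + 128*48 = -56 + 6144 = 6088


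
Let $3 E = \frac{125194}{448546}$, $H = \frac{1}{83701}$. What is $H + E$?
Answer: $\frac{5240104316}{56315623119} \approx 0.093049$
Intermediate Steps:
$H = \frac{1}{83701} \approx 1.1947 \cdot 10^{-5}$
$E = \frac{62597}{672819}$ ($E = \frac{125194 \cdot \frac{1}{448546}}{3} = \frac{1}{3} \cdot \frac{62597}{224273} = \frac{62597}{672819} \approx 0.093037$)
$H + E = \frac{1}{83701} + \frac{62597}{672819} = \frac{5240104316}{56315623119}$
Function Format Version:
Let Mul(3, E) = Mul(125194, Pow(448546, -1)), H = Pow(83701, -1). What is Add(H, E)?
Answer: Rational(5240104316, 56315623119) ≈ 0.093049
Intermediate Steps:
H = Rational(1, 83701) ≈ 1.1947e-5
E = Rational(62597, 672819) (E = Mul(Rational(1, 3), Mul(125194, Pow(448546, -1))) = Mul(Rational(1, 3), Mul(125194, Rational(1, 448546))) = Mul(Rational(1, 3), Rational(62597, 224273)) = Rational(62597, 672819) ≈ 0.093037)
Add(H, E) = Add(Rational(1, 83701), Rational(62597, 672819)) = Rational(5240104316, 56315623119)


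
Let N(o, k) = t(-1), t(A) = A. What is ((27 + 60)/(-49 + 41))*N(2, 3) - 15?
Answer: -33/8 ≈ -4.1250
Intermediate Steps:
N(o, k) = -1
((27 + 60)/(-49 + 41))*N(2, 3) - 15 = ((27 + 60)/(-49 + 41))*(-1) - 15 = (87/(-8))*(-1) - 15 = (87*(-⅛))*(-1) - 15 = -87/8*(-1) - 15 = 87/8 - 15 = -33/8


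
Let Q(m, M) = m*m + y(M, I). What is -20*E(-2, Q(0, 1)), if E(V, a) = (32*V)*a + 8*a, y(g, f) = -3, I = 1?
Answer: -3360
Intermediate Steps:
Q(m, M) = -3 + m² (Q(m, M) = m*m - 3 = m² - 3 = -3 + m²)
E(V, a) = 8*a + 32*V*a (E(V, a) = 32*V*a + 8*a = 8*a + 32*V*a)
-20*E(-2, Q(0, 1)) = -160*(-3 + 0²)*(1 + 4*(-2)) = -160*(-3 + 0)*(1 - 8) = -160*(-3)*(-7) = -20*168 = -3360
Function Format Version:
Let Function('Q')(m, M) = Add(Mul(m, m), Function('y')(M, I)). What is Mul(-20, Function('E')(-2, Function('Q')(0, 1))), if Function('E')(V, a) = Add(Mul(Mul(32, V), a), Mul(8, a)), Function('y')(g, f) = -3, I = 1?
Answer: -3360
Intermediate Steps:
Function('Q')(m, M) = Add(-3, Pow(m, 2)) (Function('Q')(m, M) = Add(Mul(m, m), -3) = Add(Pow(m, 2), -3) = Add(-3, Pow(m, 2)))
Function('E')(V, a) = Add(Mul(8, a), Mul(32, V, a)) (Function('E')(V, a) = Add(Mul(32, V, a), Mul(8, a)) = Add(Mul(8, a), Mul(32, V, a)))
Mul(-20, Function('E')(-2, Function('Q')(0, 1))) = Mul(-20, Mul(8, Add(-3, Pow(0, 2)), Add(1, Mul(4, -2)))) = Mul(-20, Mul(8, Add(-3, 0), Add(1, -8))) = Mul(-20, Mul(8, -3, -7)) = Mul(-20, 168) = -3360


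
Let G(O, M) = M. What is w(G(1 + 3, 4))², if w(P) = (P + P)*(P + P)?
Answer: 4096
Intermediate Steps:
w(P) = 4*P² (w(P) = (2*P)*(2*P) = 4*P²)
w(G(1 + 3, 4))² = (4*4²)² = (4*16)² = 64² = 4096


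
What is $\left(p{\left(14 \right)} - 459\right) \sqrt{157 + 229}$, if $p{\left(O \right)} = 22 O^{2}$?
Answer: $3853 \sqrt{386} \approx 75700.0$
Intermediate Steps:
$\left(p{\left(14 \right)} - 459\right) \sqrt{157 + 229} = \left(22 \cdot 14^{2} - 459\right) \sqrt{157 + 229} = \left(22 \cdot 196 - 459\right) \sqrt{386} = \left(4312 - 459\right) \sqrt{386} = 3853 \sqrt{386}$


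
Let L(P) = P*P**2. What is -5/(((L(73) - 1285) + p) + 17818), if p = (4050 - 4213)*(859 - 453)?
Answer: -5/339372 ≈ -1.4733e-5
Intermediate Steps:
p = -66178 (p = -163*406 = -66178)
L(P) = P**3
-5/(((L(73) - 1285) + p) + 17818) = -5/(((73**3 - 1285) - 66178) + 17818) = -5/(((389017 - 1285) - 66178) + 17818) = -5/((387732 - 66178) + 17818) = -5/(321554 + 17818) = -5/339372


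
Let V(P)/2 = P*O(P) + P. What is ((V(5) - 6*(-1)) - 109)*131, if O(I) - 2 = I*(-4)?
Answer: -35763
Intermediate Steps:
O(I) = 2 - 4*I (O(I) = 2 + I*(-4) = 2 - 4*I)
V(P) = 2*P + 2*P*(2 - 4*P) (V(P) = 2*(P*(2 - 4*P) + P) = 2*(P + P*(2 - 4*P)) = 2*P + 2*P*(2 - 4*P))
((V(5) - 6*(-1)) - 109)*131 = ((2*5*(3 - 4*5) - 6*(-1)) - 109)*131 = ((2*5*(3 - 20) + 6) - 109)*131 = ((2*5*(-17) + 6) - 109)*131 = ((-170 + 6) - 109)*131 = (-164 - 109)*131 = -273*131 = -35763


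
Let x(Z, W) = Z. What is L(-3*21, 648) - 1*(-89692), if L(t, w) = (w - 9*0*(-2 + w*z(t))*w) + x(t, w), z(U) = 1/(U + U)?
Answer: 90277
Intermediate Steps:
z(U) = 1/(2*U)
L(t, w) = t + w (L(t, w) = (w - 9*0*(-2 + w*(1/(2*t)))*w) + t = (w - 9*0*(-2 + w/(2*t))*w) + t = (w - 0*w) + t = (w - 9*0) + t = (w + 0) + t = w + t = t + w)
L(-3*21, 648) - 1*(-89692) = (-3*21 + 648) - 1*(-89692) = (-63 + 648) + 89692 = 585 + 89692 = 90277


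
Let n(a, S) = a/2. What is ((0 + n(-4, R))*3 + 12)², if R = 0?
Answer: 36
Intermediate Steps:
n(a, S) = a/2 (n(a, S) = a*(½) = a/2)
((0 + n(-4, R))*3 + 12)² = ((0 + (½)*(-4))*3 + 12)² = ((0 - 2)*3 + 12)² = (-2*3 + 12)² = (-6 + 12)² = 6² = 36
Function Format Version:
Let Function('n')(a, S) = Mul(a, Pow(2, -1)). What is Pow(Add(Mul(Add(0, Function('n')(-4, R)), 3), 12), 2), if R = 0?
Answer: 36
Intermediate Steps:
Function('n')(a, S) = Mul(Rational(1, 2), a) (Function('n')(a, S) = Mul(a, Rational(1, 2)) = Mul(Rational(1, 2), a))
Pow(Add(Mul(Add(0, Function('n')(-4, R)), 3), 12), 2) = Pow(Add(Mul(Add(0, Mul(Rational(1, 2), -4)), 3), 12), 2) = Pow(Add(Mul(Add(0, -2), 3), 12), 2) = Pow(Add(Mul(-2, 3), 12), 2) = Pow(Add(-6, 12), 2) = Pow(6, 2) = 36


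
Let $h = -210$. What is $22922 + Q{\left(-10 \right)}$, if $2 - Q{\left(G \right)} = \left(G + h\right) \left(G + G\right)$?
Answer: $18524$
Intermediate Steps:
$Q{\left(G \right)} = 2 - 2 G \left(-210 + G\right)$ ($Q{\left(G \right)} = 2 - \left(G - 210\right) \left(G + G\right) = 2 - \left(-210 + G\right) 2 G = 2 - 2 G \left(-210 + G\right)$)
$22922 + Q{\left(-10 \right)} = 22922 + \left(2 - 2 \left(-10\right)^{2} + 420 \left(-10\right)\right) = 22922 - 4398 = 18524$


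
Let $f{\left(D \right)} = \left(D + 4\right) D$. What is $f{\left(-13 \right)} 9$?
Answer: $1053$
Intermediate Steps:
$f{\left(D \right)} = D \left(4 + D\right)$ ($f{\left(D \right)} = \left(4 + D\right) D = D \left(4 + D\right)$)
$f{\left(-13 \right)} 9 = - 13 \left(4 - 13\right) 9 = \left(-13\right) \left(-9\right) 9 = 117 \cdot 9 = 1053$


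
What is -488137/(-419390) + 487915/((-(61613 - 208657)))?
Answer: 138202144439/30834391580 ≈ 4.4821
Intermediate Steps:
-488137/(-419390) + 487915/((-(61613 - 208657))) = -488137*(-1/419390) + 487915/((-1*(-147044))) = 488137/419390 + 487915/147044 = 138202144439/30834391580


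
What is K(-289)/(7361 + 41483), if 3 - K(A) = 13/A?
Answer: 220/3528979 ≈ 6.2341e-5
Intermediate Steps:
K(A) = 3 - 13/A
K(-289)/(7361 + 41483) = (3 - 13/(-289))/(7361 + 41483) = (3 - 13*(-1/289))/48844 = (3 + 13/289)*(1/48844) = (880/289)*(1/48844) = 220/3528979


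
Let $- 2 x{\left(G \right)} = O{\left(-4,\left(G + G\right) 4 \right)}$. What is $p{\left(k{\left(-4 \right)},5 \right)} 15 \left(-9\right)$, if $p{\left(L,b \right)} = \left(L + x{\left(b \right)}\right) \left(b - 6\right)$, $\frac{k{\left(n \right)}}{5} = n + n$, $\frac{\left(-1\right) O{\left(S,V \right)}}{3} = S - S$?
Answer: $-5400$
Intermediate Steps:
$O{\left(S,V \right)} = 0$ ($O{\left(S,V \right)} = - 3 \left(S - S\right) = \left(-3\right) 0 = 0$)
$x{\left(G \right)} = 0$ ($x{\left(G \right)} = \left(- \frac{1}{2}\right) 0 = 0$)
$k{\left(n \right)} = 10 n$ ($k{\left(n \right)} = 5 \left(n + n\right) = 5 \cdot 2 n = 10 n$)
$p{\left(L,b \right)} = L \left(-6 + b\right)$ ($p{\left(L,b \right)} = \left(L + 0\right) \left(b - 6\right) = L \left(-6 + b\right)$)
$p{\left(k{\left(-4 \right)},5 \right)} 15 \left(-9\right) = 10 \left(-4\right) \left(-6 + 5\right) 15 \left(-9\right) = \left(-40\right) \left(-1\right) 15 \left(-9\right) = 40 \cdot 15 \left(-9\right) = 600 \left(-9\right) = -5400$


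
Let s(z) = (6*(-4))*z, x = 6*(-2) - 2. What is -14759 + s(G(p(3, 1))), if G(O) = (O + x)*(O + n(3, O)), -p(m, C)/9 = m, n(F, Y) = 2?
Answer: -39359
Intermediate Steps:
p(m, C) = -9*m
x = -14 (x = -12 - 2 = -14)
G(O) = (-14 + O)*(2 + O) (G(O) = (O - 14)*(O + 2) = (-14 + O)*(2 + O))
s(z) = -24*z
-14759 + s(G(p(3, 1))) = -14759 - 24*(-28 + (-9*3)² - (-108)*3) = -14759 - 24*(-28 + (-27)² - 12*(-27)) = -14759 - 24*(-28 + 729 + 324) = -14759 - 24*1025 = -14759 - 24600 = -39359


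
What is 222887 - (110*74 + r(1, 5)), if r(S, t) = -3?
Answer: 214750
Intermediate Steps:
222887 - (110*74 + r(1, 5)) = 222887 - (110*74 - 3) = 222887 - (8140 - 3) = 222887 - 1*8137 = 222887 - 8137 = 214750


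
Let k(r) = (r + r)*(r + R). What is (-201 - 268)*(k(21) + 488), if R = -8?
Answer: -484946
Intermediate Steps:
k(r) = 2*r*(-8 + r) (k(r) = (r + r)*(r - 8) = (2*r)*(-8 + r) = 2*r*(-8 + r))
(-201 - 268)*(k(21) + 488) = (-201 - 268)*(2*21*(-8 + 21) + 488) = -469*(2*21*13 + 488) = -469*(546 + 488) = -469*1034 = -484946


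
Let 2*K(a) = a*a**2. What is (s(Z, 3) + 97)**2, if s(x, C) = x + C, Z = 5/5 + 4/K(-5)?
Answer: 159188689/15625 ≈ 10188.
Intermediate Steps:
K(a) = a**3/2 (K(a) = (a*a**2)/2 = a**3/2)
Z = 117/125 (Z = 5/5 + 4/(((1/2)*(-5)**3)) = 5*(1/5) + 4/(((1/2)*(-125))) = 1 + 4/(-125/2) = 1 + 4*(-2/125) = 1 - 8/125 = 117/125 ≈ 0.93600)
s(x, C) = C + x
(s(Z, 3) + 97)**2 = ((3 + 117/125) + 97)**2 = (492/125 + 97)**2 = (12617/125)**2 = 159188689/15625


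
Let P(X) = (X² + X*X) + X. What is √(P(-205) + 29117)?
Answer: √112962 ≈ 336.10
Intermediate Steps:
P(X) = X + 2*X² (P(X) = (X² + X²) + X = 2*X² + X = X + 2*X²)
√(P(-205) + 29117) = √(-205*(1 + 2*(-205)) + 29117) = √(-205*(1 - 410) + 29117) = √(-205*(-409) + 29117) = √(83845 + 29117) = √112962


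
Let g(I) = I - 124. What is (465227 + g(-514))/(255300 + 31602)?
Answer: 17207/10626 ≈ 1.6193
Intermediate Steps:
g(I) = -124 + I
(465227 + g(-514))/(255300 + 31602) = (465227 + (-124 - 514))/(255300 + 31602) = (465227 - 638)/286902 = 464589*(1/286902) = 17207/10626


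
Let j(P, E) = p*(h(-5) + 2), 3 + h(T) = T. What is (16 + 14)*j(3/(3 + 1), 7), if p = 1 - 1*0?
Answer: -180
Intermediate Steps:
p = 1 (p = 1 + 0 = 1)
h(T) = -3 + T
j(P, E) = -6 (j(P, E) = 1*((-3 - 5) + 2) = 1*(-8 + 2) = 1*(-6) = -6)
(16 + 14)*j(3/(3 + 1), 7) = (16 + 14)*(-6) = 30*(-6) = -180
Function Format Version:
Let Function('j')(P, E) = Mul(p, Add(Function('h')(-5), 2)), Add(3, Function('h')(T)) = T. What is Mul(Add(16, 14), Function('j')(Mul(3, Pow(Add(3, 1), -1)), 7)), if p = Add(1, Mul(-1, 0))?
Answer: -180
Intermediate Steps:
p = 1 (p = Add(1, 0) = 1)
Function('h')(T) = Add(-3, T)
Function('j')(P, E) = -6 (Function('j')(P, E) = Mul(1, Add(Add(-3, -5), 2)) = Mul(1, Add(-8, 2)) = Mul(1, -6) = -6)
Mul(Add(16, 14), Function('j')(Mul(3, Pow(Add(3, 1), -1)), 7)) = Mul(Add(16, 14), -6) = Mul(30, -6) = -180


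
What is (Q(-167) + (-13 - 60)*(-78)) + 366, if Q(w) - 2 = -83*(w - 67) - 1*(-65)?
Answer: 25549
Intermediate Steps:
Q(w) = 5628 - 83*w (Q(w) = 2 + (-83*(w - 67) - 1*(-65)) = 2 + (-83*(-67 + w) + 65) = 2 + ((5561 - 83*w) + 65) = 2 + (5626 - 83*w) = 5628 - 83*w)
(Q(-167) + (-13 - 60)*(-78)) + 366 = ((5628 - 83*(-167)) + (-13 - 60)*(-78)) + 366 = ((5628 + 13861) - 73*(-78)) + 366 = (19489 + 5694) + 366 = 25183 + 366 = 25549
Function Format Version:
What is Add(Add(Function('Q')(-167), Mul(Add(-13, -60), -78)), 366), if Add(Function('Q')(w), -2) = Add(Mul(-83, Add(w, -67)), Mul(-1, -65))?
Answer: 25549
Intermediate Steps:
Function('Q')(w) = Add(5628, Mul(-83, w)) (Function('Q')(w) = Add(2, Add(Mul(-83, Add(w, -67)), Mul(-1, -65))) = Add(2, Add(Mul(-83, Add(-67, w)), 65)) = Add(2, Add(Add(5561, Mul(-83, w)), 65)) = Add(2, Add(5626, Mul(-83, w))) = Add(5628, Mul(-83, w)))
Add(Add(Function('Q')(-167), Mul(Add(-13, -60), -78)), 366) = Add(Add(Add(5628, Mul(-83, -167)), Mul(Add(-13, -60), -78)), 366) = Add(Add(Add(5628, 13861), Mul(-73, -78)), 366) = Add(Add(19489, 5694), 366) = Add(25183, 366) = 25549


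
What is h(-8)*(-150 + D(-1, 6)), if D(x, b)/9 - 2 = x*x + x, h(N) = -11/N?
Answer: -363/2 ≈ -181.50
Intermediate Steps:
D(x, b) = 18 + 9*x + 9*x² (D(x, b) = 18 + 9*(x*x + x) = 18 + 9*(x² + x) = 18 + 9*(x + x²) = 18 + (9*x + 9*x²) = 18 + 9*x + 9*x²)
h(-8)*(-150 + D(-1, 6)) = (-11/(-8))*(-150 + (18 + 9*(-1) + 9*(-1)²)) = (-11*(-⅛))*(-150 + (18 - 9 + 9*1)) = 11*(-150 + (18 - 9 + 9))/8 = 11*(-150 + 18)/8 = (11/8)*(-132) = -363/2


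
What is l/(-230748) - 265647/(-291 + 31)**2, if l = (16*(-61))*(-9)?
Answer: -5157609363/1299880400 ≈ -3.9678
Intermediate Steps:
l = 8784 (l = -976*(-9) = 8784)
l/(-230748) - 265647/(-291 + 31)**2 = 8784/(-230748) - 265647/(-291 + 31)**2 = 8784*(-1/230748) - 265647/((-260)**2) = -732/19229 - 265647/67600 = -5157609363/1299880400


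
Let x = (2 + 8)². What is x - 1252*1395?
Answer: -1746440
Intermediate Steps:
x = 100 (x = 10² = 100)
x - 1252*1395 = 100 - 1252*1395 = 100 - 1746540 = -1746440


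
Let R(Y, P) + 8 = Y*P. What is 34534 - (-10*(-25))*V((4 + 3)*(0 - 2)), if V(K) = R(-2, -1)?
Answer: 36034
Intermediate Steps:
R(Y, P) = -8 + P*Y (R(Y, P) = -8 + Y*P = -8 + P*Y)
V(K) = -6 (V(K) = -8 - 1*(-2) = -8 + 2 = -6)
34534 - (-10*(-25))*V((4 + 3)*(0 - 2)) = 34534 - (-10*(-25))*(-6) = 34534 - 250*(-6) = 34534 - 1*(-1500) = 34534 + 1500 = 36034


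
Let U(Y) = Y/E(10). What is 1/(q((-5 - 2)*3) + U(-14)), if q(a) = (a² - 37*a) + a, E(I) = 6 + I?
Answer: 8/9569 ≈ 0.00083603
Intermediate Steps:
q(a) = a² - 36*a
U(Y) = Y/16 (U(Y) = Y/(6 + 10) = Y/16)
1/(q((-5 - 2)*3) + U(-14)) = 1/(((-5 - 2)*3)*(-36 + (-5 - 2)*3) + (1/16)*(-14)) = 1/((-7*3)*(-36 - 7*3) - 7/8) = 1/(-21*(-36 - 21) - 7/8) = 1/(-21*(-57) - 7/8) = 1/(1197 - 7/8) = 1/(9569/8) = 8/9569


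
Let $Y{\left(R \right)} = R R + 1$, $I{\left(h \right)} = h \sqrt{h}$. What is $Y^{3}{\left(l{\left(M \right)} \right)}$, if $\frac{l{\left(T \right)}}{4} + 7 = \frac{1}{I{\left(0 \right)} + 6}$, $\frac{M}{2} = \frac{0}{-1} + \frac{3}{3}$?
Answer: $\frac{305229034837}{729} \approx 4.187 \cdot 10^{8}$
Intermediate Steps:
$I{\left(h \right)} = h^{\frac{3}{2}}$
$M = 2$ ($M = 2 \left(\frac{0}{-1} + \frac{3}{3}\right) = 2 \left(0 \left(-1\right) + 3 \cdot \frac{1}{3}\right) = 2 \left(0 + 1\right) = 2 \cdot 1 = 2$)
$l{\left(T \right)} = - \frac{82}{3}$ ($l{\left(T \right)} = -28 + \frac{4}{0^{\frac{3}{2}} + 6} = -28 + \frac{4}{0 + 6} = -28 + \frac{4}{6} = -28 + 4 \cdot \frac{1}{6} = -28 + \frac{2}{3} = - \frac{82}{3}$)
$Y{\left(R \right)} = 1 + R^{2}$ ($Y{\left(R \right)} = R^{2} + 1 = 1 + R^{2}$)
$Y^{3}{\left(l{\left(M \right)} \right)} = \left(1 + \left(- \frac{82}{3}\right)^{2}\right)^{3} = \left(1 + \frac{6724}{9}\right)^{3} = \left(\frac{6733}{9}\right)^{3} = \frac{305229034837}{729}$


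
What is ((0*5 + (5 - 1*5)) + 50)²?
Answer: 2500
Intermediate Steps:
((0*5 + (5 - 1*5)) + 50)² = ((0 + (5 - 5)) + 50)² = ((0 + 0) + 50)² = (0 + 50)² = 50² = 2500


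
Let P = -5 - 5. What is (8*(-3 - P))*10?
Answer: 560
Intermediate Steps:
P = -10
(8*(-3 - P))*10 = (8*(-3 - 1*(-10)))*10 = (8*(-3 + 10))*10 = (8*7)*10 = 56*10 = 560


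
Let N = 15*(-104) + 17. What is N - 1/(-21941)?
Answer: -33854962/21941 ≈ -1543.0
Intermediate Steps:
N = -1543 (N = -1560 + 17 = -1543)
N - 1/(-21941) = -1543 - 1/(-21941) = -1543 - 1*(-1/21941) = -1543 + 1/21941 = -33854962/21941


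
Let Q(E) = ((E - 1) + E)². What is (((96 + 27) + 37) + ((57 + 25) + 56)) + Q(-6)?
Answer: 467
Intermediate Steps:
Q(E) = (-1 + 2*E)² (Q(E) = ((-1 + E) + E)² = (-1 + 2*E)²)
(((96 + 27) + 37) + ((57 + 25) + 56)) + Q(-6) = (((96 + 27) + 37) + ((57 + 25) + 56)) + (-1 + 2*(-6))² = ((123 + 37) + (82 + 56)) + (-1 - 12)² = (160 + 138) + (-13)² = 298 + 169 = 467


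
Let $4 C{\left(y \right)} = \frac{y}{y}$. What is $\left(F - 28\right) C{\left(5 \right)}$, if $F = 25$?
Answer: $- \frac{3}{4} \approx -0.75$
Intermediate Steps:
$C{\left(y \right)} = \frac{1}{4}$ ($C{\left(y \right)} = \frac{y \frac{1}{y}}{4} = \frac{1}{4} \cdot 1 = \frac{1}{4}$)
$\left(F - 28\right) C{\left(5 \right)} = \left(25 - 28\right) \frac{1}{4} = \left(-3\right) \frac{1}{4} = - \frac{3}{4}$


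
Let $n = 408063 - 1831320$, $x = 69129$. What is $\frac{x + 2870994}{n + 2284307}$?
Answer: $\frac{2940123}{861050} \approx 3.4146$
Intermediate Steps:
$n = -1423257$ ($n = 408063 - 1831320 = -1423257$)
$\frac{x + 2870994}{n + 2284307} = \frac{69129 + 2870994}{-1423257 + 2284307} = \frac{2940123}{861050}$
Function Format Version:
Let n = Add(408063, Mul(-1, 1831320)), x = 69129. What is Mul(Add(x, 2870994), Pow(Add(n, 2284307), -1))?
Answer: Rational(2940123, 861050) ≈ 3.4146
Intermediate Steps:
n = -1423257 (n = Add(408063, -1831320) = -1423257)
Mul(Add(x, 2870994), Pow(Add(n, 2284307), -1)) = Mul(Add(69129, 2870994), Pow(Add(-1423257, 2284307), -1)) = Mul(2940123, Pow(861050, -1)) = Mul(2940123, Rational(1, 861050)) = Rational(2940123, 861050)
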